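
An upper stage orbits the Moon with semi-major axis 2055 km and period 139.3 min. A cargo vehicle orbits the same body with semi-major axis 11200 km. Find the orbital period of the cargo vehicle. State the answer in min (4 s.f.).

T₂ ≈ 1772 min

Kepler's third law: T² ∝ a³, so T₂ = T₁ (a₂/a₁)^(3/2).
a₂/a₁ = 5.450, (a₂/a₁)^(3/2) = 12.72.
T₂ = 139.3 × 12.72 = 1772 min.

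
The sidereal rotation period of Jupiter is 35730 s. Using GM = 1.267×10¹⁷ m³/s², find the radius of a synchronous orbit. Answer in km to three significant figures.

r_sync ≈ 1.60×10⁵ km

A synchronous orbit has period T, so by Kepler's third law a = (μT²/4π²)^(1/3).
μT²/4π² = 1.267×10¹⁷ × (3.573×10⁴)² / 39.48 = 4.097×10²⁴ m³.
a = 1.600×10⁸ m = 1.6002×10⁵ km.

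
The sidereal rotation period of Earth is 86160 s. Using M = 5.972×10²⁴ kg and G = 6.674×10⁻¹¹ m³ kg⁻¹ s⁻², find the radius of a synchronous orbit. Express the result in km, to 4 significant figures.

μ = GM = 6.674×10⁻¹¹ × 5.972×10²⁴ = 3.986×10¹⁴ m³/s².
A synchronous orbit has period T, so by Kepler's third law a = (μT²/4π²)^(1/3).
μT²/4π² = 3.986×10¹⁴ × (8.616×10⁴)² / 39.48 = 7.495×10²² m³.
a = 4.216×10⁷ m = 42162 km.

r_sync ≈ 42160 km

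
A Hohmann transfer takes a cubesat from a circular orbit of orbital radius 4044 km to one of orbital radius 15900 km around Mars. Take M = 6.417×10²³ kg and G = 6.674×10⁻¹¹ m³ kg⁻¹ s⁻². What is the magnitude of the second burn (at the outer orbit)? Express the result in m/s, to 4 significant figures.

μ = GM = 6.674×10⁻¹¹ × 6.417×10²³ = 4.283×10¹³ m³/s².
r₁ = 4044 km = 4.044×10⁶ m.
r₂ = 15900 km = 1.590×10⁷ m.
Transfer ellipse a_t = (r₁ + r₂)/2 = 9.972×10⁶ m.
At r₁: circular v_c1 = √(μ/r₁) = 3254 m/s; transfer-periapsis v_p = √[μ(2/r₁ − 1/a_t)] = 4109 m/s.
At r₂: circular v_c2 = √(μ/r₂) = 1641 m/s; transfer-apoapsis v_a = √[μ(2/r₂ − 1/a_t)] = 1045 m/s.
Δv₂ = v_c2 − v_a = 596.1 m/s.

Δv ≈ 596.1 m/s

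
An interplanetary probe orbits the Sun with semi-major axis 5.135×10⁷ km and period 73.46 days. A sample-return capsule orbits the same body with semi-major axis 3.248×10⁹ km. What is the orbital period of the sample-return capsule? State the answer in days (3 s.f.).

T₂ ≈ 37000 days

Kepler's third law: T² ∝ a³, so T₂ = T₁ (a₂/a₁)^(3/2).
a₂/a₁ = 63.25, (a₂/a₁)^(3/2) = 503.1.
T₂ = 73.46 × 503.1 = 36950 days.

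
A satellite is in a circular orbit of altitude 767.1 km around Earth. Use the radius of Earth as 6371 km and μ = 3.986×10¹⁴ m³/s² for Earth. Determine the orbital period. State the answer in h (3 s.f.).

r = 6371 + 767.1 = 7138.1 km = 7.1381×10⁶ m.
Kepler's third law: T = 2π√(r³/μ) = 2π√((7.138×10⁶)³ / 3.986×10¹⁴).
r³/μ = 9.125×10⁵ s², so T = 2π × 9.552×10² = 6.002×10³ s.
Converting: 6.002×10³ s ÷ 3600 = 1.667 h.

T ≈ 1.67 h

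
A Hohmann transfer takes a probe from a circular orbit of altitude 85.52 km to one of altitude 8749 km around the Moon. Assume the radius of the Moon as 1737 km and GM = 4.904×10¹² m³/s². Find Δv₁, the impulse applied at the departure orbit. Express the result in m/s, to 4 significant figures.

r₁ = 1737 + 85.52 = 1822.5 km = 1.8225×10⁶ m.
r₂ = 1737 + 8749 = 10486 km = 1.0486×10⁷ m.
Transfer ellipse a_t = (r₁ + r₂)/2 = 6.154×10⁶ m.
At r₁: circular v_c1 = √(μ/r₁) = 1640 m/s; transfer-perilune v_p = √[μ(2/r₁ − 1/a_t)] = 2141 m/s.
Δv₁ = v_p − v_c1 = 500.8 m/s.

Δv ≈ 500.8 m/s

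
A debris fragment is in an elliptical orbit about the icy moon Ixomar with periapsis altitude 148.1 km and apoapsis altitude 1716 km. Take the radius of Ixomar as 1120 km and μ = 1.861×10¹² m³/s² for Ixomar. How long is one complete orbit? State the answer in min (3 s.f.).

T ≈ 226 min

r_p = 1120 + 148.1 = 1268.1 km = 1.2681×10⁶ m.
r_a = 1120 + 1716 = 2836.0 km = 2.8360×10⁶ m.
Semi-major axis a = (r_p + r_a)/2 = (1268.1 + 2836.0)/2 = 2052.1 km = 2.052×10⁶ m.
By Kepler's third law T = 2π√(a³/μ) = 2π × 2.155×10³ = 1.354×10⁴ s.
= 225.7 min.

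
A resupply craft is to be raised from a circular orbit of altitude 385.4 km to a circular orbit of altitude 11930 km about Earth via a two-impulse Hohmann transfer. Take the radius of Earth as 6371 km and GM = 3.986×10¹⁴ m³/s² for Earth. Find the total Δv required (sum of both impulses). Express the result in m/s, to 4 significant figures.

Δv_total ≈ 2842 m/s

r₁ = 6371 + 385.4 = 6756.4 km = 6.7564×10⁶ m.
r₂ = 6371 + 11930 = 18301 km = 1.8301×10⁷ m.
Transfer ellipse a_t = (r₁ + r₂)/2 = 1.253×10⁷ m.
At r₁: circular v_c1 = √(μ/r₁) = 7681 m/s; transfer-perigee v_p = √[μ(2/r₁ − 1/a_t)] = 9283 m/s.
Δv₁ = v_p − v_c1 = 1602 m/s.
At r₂: circular v_c2 = √(μ/r₂) = 4667 m/s; transfer-apogee v_a = √[μ(2/r₂ − 1/a_t)] = 3427 m/s.
Δv₂ = v_c2 − v_a = 1240 m/s.
Total Δv = Δv₁ + Δv₂ = 2842 m/s.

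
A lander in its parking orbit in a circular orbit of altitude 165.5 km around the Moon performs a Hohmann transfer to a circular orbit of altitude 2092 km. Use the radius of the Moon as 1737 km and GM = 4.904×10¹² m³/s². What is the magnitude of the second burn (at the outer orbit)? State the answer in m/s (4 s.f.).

Δv ≈ 209.6 m/s

r₁ = 1737 + 165.5 = 1902.5 km = 1.9025×10⁶ m.
r₂ = 1737 + 2092 = 3829.0 km = 3.8290×10⁶ m.
Transfer ellipse a_t = (r₁ + r₂)/2 = 2.866×10⁶ m.
At r₁: circular v_c1 = √(μ/r₁) = 1606 m/s; transfer-perilune v_p = √[μ(2/r₁ − 1/a_t)] = 1856 m/s.
At r₂: circular v_c2 = √(μ/r₂) = 1132 m/s; transfer-apolune v_a = √[μ(2/r₂ − 1/a_t)] = 922.1 m/s.
Δv₂ = v_c2 − v_a = 209.6 m/s.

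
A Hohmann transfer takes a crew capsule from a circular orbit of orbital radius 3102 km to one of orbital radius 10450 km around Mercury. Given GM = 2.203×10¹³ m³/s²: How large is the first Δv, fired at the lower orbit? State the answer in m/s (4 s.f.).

r₁ = 3102 km = 3.102×10⁶ m.
r₂ = 10450 km = 1.045×10⁷ m.
Transfer ellipse a_t = (r₁ + r₂)/2 = 6.776×10⁶ m.
At r₁: circular v_c1 = √(μ/r₁) = 2665 m/s; transfer-periherm v_p = √[μ(2/r₁ − 1/a_t)] = 3309 m/s.
Δv₁ = v_p − v_c1 = 644.5 m/s.

Δv ≈ 644.5 m/s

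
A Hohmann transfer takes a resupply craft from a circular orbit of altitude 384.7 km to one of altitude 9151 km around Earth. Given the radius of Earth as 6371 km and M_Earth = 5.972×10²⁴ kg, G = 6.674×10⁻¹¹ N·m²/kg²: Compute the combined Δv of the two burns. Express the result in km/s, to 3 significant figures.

Δv_total ≈ 2.51 km/s

μ = GM = 6.674×10⁻¹¹ × 5.972×10²⁴ = 3.986×10¹⁴ m³/s².
r₁ = 6371 + 384.7 = 6755.7 km = 6.7557×10⁶ m.
r₂ = 6371 + 9151 = 15522 km = 1.5522×10⁷ m.
Transfer ellipse a_t = (r₁ + r₂)/2 = 1.114×10⁷ m.
At r₁: circular v_c1 = √(μ/r₁) = 7681 m/s; transfer-perigee v_p = √[μ(2/r₁ − 1/a_t)] = 9067 m/s.
Δv₁ = v_p − v_c1 = 1386 m/s.
At r₂: circular v_c2 = √(μ/r₂) = 5067 m/s; transfer-apogee v_a = √[μ(2/r₂ − 1/a_t)] = 3946 m/s.
Δv₂ = v_c2 − v_a = 1121 m/s.
Total Δv = Δv₁ + Δv₂ = 2507 m/s = 2.507 km/s.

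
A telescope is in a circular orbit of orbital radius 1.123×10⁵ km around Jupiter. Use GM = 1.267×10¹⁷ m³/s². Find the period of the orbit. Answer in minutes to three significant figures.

r = 1.123×10⁵ km = 1.123×10⁸ m.
Kepler's third law: T = 2π√(r³/μ) = 2π√((1.123×10⁸)³ / 1.267×10¹⁷).
r³/μ = 1.118×10⁷ s², so T = 2π × 3.343×10³ = 2.101×10⁴ s.
Converting: 2.101×10⁴ s ÷ 60.00 = 350.1 minutes.

T ≈ 350 minutes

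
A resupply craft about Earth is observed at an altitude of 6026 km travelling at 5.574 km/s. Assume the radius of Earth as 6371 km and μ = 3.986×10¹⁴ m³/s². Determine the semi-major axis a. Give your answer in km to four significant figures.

a ≈ 11990 km

r = 6371 + 6026 = 12397 km = 1.240×10⁷ m.
Vis-viva rearranged: 1/a = 2/r − v²/μ = 1.613×10⁻⁷ − 7.795×10⁻⁸ = 8.338×10⁻⁸ m⁻¹.
a = 1.199×10⁷ m = 11993 km.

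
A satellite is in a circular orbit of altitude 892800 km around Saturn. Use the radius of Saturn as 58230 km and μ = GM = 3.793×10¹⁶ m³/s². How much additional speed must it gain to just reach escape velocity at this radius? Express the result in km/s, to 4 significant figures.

r = 58230 + 892800 = 951030 km = 9.5103×10⁸ m.
Circular speed v_c = √(μ/r) = 6315 m/s.
Escape speed v_esc = √(2μ/r) = √2 × v_c = 8931 m/s.
Δv = v_esc − v_c = 2616 m/s = 2.616 km/s.

Δv ≈ 2.616 km/s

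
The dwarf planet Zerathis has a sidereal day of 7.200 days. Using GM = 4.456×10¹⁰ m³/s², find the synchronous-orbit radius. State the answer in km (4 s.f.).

T = 7.200 days = 6.221×10⁵ s.
A synchronous orbit has period T, so by Kepler's third law a = (μT²/4π²)^(1/3).
μT²/4π² = 4.456×10¹⁰ × (6.221×10⁵)² / 39.48 = 4.368×10²⁰ m³.
a = 7.587×10⁶ m = 7587.4 km.

r_sync ≈ 7587 km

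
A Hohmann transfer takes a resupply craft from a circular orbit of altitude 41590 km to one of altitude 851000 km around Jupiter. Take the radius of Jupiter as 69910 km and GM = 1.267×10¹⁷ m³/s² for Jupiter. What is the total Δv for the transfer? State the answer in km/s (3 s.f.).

r₁ = 69910 + 41590 = 111500 km = 1.1150×10⁸ m.
r₂ = 69910 + 851000 = 920910 km = 9.2091×10⁸ m.
Transfer ellipse a_t = (r₁ + r₂)/2 = 5.162×10⁸ m.
At r₁: circular v_c1 = √(μ/r₁) = 33710 m/s; transfer-perijove v_p = √[μ(2/r₁ − 1/a_t)] = 45020 m/s.
Δv₁ = v_p − v_c1 = 11320 m/s.
At r₂: circular v_c2 = √(μ/r₂) = 11730 m/s; transfer-apojove v_a = √[μ(2/r₂ − 1/a_t)] = 5451 m/s.
Δv₂ = v_c2 − v_a = 6278 m/s.
Total Δv = Δv₁ + Δv₂ = 17590 m/s = 17.59 km/s.

Δv_total ≈ 17.6 km/s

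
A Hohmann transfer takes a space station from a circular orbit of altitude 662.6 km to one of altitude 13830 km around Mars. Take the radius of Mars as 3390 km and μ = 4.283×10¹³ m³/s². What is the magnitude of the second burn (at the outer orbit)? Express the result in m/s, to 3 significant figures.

r₁ = 3390 + 662.6 = 4052.6 km = 4.0526×10⁶ m.
r₂ = 3390 + 13830 = 17220 km = 1.7220×10⁷ m.
Transfer ellipse a_t = (r₁ + r₂)/2 = 1.064×10⁷ m.
At r₁: circular v_c1 = √(μ/r₁) = 3251 m/s; transfer-periapsis v_p = √[μ(2/r₁ − 1/a_t)] = 4136 m/s.
At r₂: circular v_c2 = √(μ/r₂) = 1577 m/s; transfer-apoapsis v_a = √[μ(2/r₂ − 1/a_t)] = 973.5 m/s.
Δv₂ = v_c2 − v_a = 603.6 m/s.

Δv ≈ 604 m/s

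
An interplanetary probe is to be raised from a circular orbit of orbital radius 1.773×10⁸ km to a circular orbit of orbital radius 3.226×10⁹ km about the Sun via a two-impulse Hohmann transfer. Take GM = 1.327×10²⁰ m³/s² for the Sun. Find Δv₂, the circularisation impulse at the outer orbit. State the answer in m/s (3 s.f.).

r₁ = 1.773×10⁸ km = 1.773×10¹¹ m.
r₂ = 3.226×10⁹ km = 3.226×10¹² m.
Transfer ellipse a_t = (r₁ + r₂)/2 = 1.702×10¹² m.
At r₁: circular v_c1 = √(μ/r₁) = 27360 m/s; transfer-perihelion v_p = √[μ(2/r₁ − 1/a_t)] = 37670 m/s.
At r₂: circular v_c2 = √(μ/r₂) = 6414 m/s; transfer-aphelion v_a = √[μ(2/r₂ − 1/a_t)] = 2070 m/s.
Δv₂ = v_c2 − v_a = 4343 m/s.

Δv ≈ 4340 m/s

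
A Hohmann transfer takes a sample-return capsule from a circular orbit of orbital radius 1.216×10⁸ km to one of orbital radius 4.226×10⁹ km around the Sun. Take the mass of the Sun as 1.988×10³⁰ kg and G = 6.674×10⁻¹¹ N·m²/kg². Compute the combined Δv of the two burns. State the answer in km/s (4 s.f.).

μ = GM = 6.674×10⁻¹¹ × 1.988×10³⁰ = 1.327×10²⁰ m³/s².
r₁ = 1.216×10⁸ km = 1.216×10¹¹ m.
r₂ = 4.226×10⁹ km = 4.226×10¹² m.
Transfer ellipse a_t = (r₁ + r₂)/2 = 2.174×10¹² m.
At r₁: circular v_c1 = √(μ/r₁) = 33030 m/s; transfer-perihelion v_p = √[μ(2/r₁ − 1/a_t)] = 46060 m/s.
Δv₁ = v_p − v_c1 = 13020 m/s.
At r₂: circular v_c2 = √(μ/r₂) = 5603 m/s; transfer-aphelion v_a = √[μ(2/r₂ − 1/a_t)] = 1325 m/s.
Δv₂ = v_c2 − v_a = 4278 m/s.
Total Δv = Δv₁ + Δv₂ = 17300 m/s = 17.30 km/s.

Δv_total ≈ 17.30 km/s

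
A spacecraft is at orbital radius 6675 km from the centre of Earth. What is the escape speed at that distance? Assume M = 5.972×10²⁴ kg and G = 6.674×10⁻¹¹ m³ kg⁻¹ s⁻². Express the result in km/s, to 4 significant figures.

v_esc ≈ 10.93 km/s

μ = GM = 6.674×10⁻¹¹ × 5.972×10²⁴ = 3.986×10¹⁴ m³/s².
r = 6675 km = 6.675×10⁶ m.
Escape speed v_esc = √(2μ/r) = √(2 × 3.986×10¹⁴ / 6.675×10⁶) = √(1.194×10⁸) = 10930 m/s.
= 10.93 km/s.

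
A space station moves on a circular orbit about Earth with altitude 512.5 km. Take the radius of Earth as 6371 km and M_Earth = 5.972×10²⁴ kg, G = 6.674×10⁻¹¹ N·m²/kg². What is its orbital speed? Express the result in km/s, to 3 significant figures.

v ≈ 7.61 km/s

μ = GM = 6.674×10⁻¹¹ × 5.972×10²⁴ = 3.986×10¹⁴ m³/s².
r = 6371 + 512.5 = 6883.5 km = 6.8835×10⁶ m.
For a circular orbit v = √(μ/r) = √(3.986×10¹⁴ / 6.884×10⁶) = √(5.790×10⁷) = 7609 m/s.
That is 7.609 km/s.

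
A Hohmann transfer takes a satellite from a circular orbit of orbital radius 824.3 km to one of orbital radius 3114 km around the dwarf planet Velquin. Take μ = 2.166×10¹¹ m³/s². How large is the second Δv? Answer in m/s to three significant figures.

r₁ = 824.3 km = 8.243×10⁵ m.
r₂ = 3114 km = 3.114×10⁶ m.
Transfer ellipse a_t = (r₁ + r₂)/2 = 1.969×10⁶ m.
At r₁: circular v_c1 = √(μ/r₁) = 512.6 m/s; transfer-periapsis v_p = √[μ(2/r₁ − 1/a_t)] = 644.6 m/s.
At r₂: circular v_c2 = √(μ/r₂) = 263.7 m/s; transfer-apoapsis v_a = √[μ(2/r₂ − 1/a_t)] = 170.6 m/s.
Δv₂ = v_c2 − v_a = 93.10 m/s.

Δv ≈ 93.1 m/s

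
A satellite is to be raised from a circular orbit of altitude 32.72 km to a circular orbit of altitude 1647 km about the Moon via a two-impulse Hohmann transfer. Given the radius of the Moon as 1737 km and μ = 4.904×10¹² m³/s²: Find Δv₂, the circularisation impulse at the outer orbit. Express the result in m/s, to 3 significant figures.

Δv ≈ 206 m/s

r₁ = 1737 + 32.72 = 1769.7 km = 1.7697×10⁶ m.
r₂ = 1737 + 1647 = 3384.0 km = 3.3840×10⁶ m.
Transfer ellipse a_t = (r₁ + r₂)/2 = 2.577×10⁶ m.
At r₁: circular v_c1 = √(μ/r₁) = 1665 m/s; transfer-perilune v_p = √[μ(2/r₁ − 1/a_t)] = 1908 m/s.
At r₂: circular v_c2 = √(μ/r₂) = 1204 m/s; transfer-apolune v_a = √[μ(2/r₂ − 1/a_t)] = 997.6 m/s.
Δv₂ = v_c2 − v_a = 206.2 m/s.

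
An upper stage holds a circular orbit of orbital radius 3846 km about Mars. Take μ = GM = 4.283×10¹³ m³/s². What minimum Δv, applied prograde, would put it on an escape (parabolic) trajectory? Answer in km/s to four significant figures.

r = 3846 km = 3.846×10⁶ m.
Circular speed v_c = √(μ/r) = 3337 m/s.
Escape speed v_esc = √(2μ/r) = √2 × v_c = 4719 m/s.
Δv = v_esc − v_c = 1382 m/s = 1.382 km/s.

Δv ≈ 1.382 km/s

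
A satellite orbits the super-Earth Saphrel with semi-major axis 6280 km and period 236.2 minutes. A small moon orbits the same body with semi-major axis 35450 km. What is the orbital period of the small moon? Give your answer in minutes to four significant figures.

Kepler's third law: T² ∝ a³, so T₂ = T₁ (a₂/a₁)^(3/2).
a₂/a₁ = 5.645, (a₂/a₁)^(3/2) = 13.41.
T₂ = 236.2 × 13.41 = 3168 minutes.

T₂ ≈ 3168 minutes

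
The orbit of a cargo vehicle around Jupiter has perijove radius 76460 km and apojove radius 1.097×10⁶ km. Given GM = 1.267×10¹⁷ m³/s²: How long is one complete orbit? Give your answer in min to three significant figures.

Semi-major axis a = (r_p + r_a)/2 = (76460 + 1.0970×10⁶)/2 = 5.8673×10⁵ km = 5.867×10⁸ m.
By Kepler's third law T = 2π√(a³/μ) = 2π × 3.993×10⁴ = 2.509×10⁵ s.
= 4181 min.

T ≈ 4180 min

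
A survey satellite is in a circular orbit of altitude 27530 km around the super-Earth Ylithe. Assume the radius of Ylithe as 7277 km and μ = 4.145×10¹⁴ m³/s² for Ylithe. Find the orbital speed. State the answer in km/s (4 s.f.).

r = 7277 + 27530 = 34807 km = 3.4807×10⁷ m.
For a circular orbit v = √(μ/r) = √(4.145×10¹⁴ / 3.481×10⁷) = √(1.191×10⁷) = 3451 m/s.
That is 3.451 km/s.

v ≈ 3.451 km/s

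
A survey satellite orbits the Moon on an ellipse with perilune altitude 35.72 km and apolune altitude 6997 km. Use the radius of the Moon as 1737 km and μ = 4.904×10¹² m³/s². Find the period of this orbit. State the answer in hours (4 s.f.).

T ≈ 9.490 hours

r_p = 1737 + 35.72 = 1772.7 km = 1.7727×10⁶ m.
r_a = 1737 + 6997 = 8734.0 km = 8.7340×10⁶ m.
Semi-major axis a = (r_p + r_a)/2 = (1772.7 + 8734.0)/2 = 5253.4 km = 5.253×10⁶ m.
By Kepler's third law T = 2π√(a³/μ) = 2π × 5.437×10³ = 3.416×10⁴ s.
= 9.490 hours.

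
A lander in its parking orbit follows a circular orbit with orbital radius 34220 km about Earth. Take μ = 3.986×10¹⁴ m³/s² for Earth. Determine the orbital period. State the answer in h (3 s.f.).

T ≈ 17.5 h

r = 34220 km = 3.422×10⁷ m.
Kepler's third law: T = 2π√(r³/μ) = 2π√((3.422×10⁷)³ / 3.986×10¹⁴).
r³/μ = 1.005×10⁸ s², so T = 2π × 1.003×10⁴ = 6.300×10⁴ s.
Converting: 6.300×10⁴ s ÷ 3600 = 17.50 h.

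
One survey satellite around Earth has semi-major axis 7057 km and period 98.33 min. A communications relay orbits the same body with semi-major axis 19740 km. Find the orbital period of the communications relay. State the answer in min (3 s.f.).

Kepler's third law: T² ∝ a³, so T₂ = T₁ (a₂/a₁)^(3/2).
a₂/a₁ = 2.797, (a₂/a₁)^(3/2) = 4.678.
T₂ = 98.33 × 4.678 = 460.0 min.

T₂ ≈ 460 min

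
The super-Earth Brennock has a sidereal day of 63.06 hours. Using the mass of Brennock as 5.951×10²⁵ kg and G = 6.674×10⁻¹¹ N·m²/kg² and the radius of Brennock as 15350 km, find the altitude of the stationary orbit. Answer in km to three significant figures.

μ = GM = 6.674×10⁻¹¹ × 5.951×10²⁵ = 3.972×10¹⁵ m³/s².
T = 63.06 hours = 2.270×10⁵ s.
A synchronous orbit has period T, so by Kepler's third law a = (μT²/4π²)^(1/3).
μT²/4π² = 3.972×10¹⁵ × (2.270×10⁵)² / 39.48 = 5.185×10²⁴ m³.
a = 1.731×10⁸ m = 1.7308×10⁵ km.
Altitude h = a − R = 1.7308×10⁵ − 15350 = 1.5773×10⁵ km.

h_sync ≈ 1.58×10⁵ km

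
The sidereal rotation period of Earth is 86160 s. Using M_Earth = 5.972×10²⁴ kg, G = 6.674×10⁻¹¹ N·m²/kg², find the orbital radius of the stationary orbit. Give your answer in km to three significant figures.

r_sync ≈ 42200 km

μ = GM = 6.674×10⁻¹¹ × 5.972×10²⁴ = 3.986×10¹⁴ m³/s².
A synchronous orbit has period T, so by Kepler's third law a = (μT²/4π²)^(1/3).
μT²/4π² = 3.986×10¹⁴ × (8.616×10⁴)² / 39.48 = 7.495×10²² m³.
a = 4.216×10⁷ m = 42162 km.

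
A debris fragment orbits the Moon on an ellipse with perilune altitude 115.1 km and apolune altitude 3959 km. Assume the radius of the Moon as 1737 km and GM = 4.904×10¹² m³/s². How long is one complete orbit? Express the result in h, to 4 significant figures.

r_p = 1737 + 115.1 = 1852.1 km = 1.8521×10⁶ m.
r_a = 1737 + 3959 = 5696.0 km = 5.6960×10⁶ m.
Semi-major axis a = (r_p + r_a)/2 = (1852.1 + 5696.0)/2 = 3774.1 km = 3.774×10⁶ m.
By Kepler's third law T = 2π√(a³/μ) = 2π × 3.311×10³ = 2.080×10⁴ s.
= 5.778 h.

T ≈ 5.778 h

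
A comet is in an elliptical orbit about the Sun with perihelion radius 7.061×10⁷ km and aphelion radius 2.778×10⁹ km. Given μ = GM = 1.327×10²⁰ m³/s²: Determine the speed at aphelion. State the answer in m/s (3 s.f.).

Semi-major axis a = (r_p + r_a)/2 = 1.4243×10⁹ km = 1.424×10¹² m.
Vis-viva: v² = μ(2/r − 1/a) = 1.327×10²⁰ × (7.199×10⁻¹³ − 7.021×10⁻¹³) = 2.368×10⁶ m²/s².
v = 1539 m/s.

v ≈ 1540 m/s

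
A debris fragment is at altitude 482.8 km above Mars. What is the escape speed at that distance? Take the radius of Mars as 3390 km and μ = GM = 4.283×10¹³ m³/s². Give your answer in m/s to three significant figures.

v_esc ≈ 4700 m/s

r = 3390 + 482.8 = 3872.8 km = 3.8728×10⁶ m.
Escape speed v_esc = √(2μ/r) = √(2 × 4.283×10¹³ / 3.873×10⁶) = √(2.212×10⁷) = 4703 m/s.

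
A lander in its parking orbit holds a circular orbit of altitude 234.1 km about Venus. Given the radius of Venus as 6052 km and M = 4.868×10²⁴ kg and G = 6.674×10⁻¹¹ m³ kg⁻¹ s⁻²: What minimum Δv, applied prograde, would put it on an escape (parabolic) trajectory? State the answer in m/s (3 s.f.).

μ = GM = 6.674×10⁻¹¹ × 4.868×10²⁴ = 3.249×10¹⁴ m³/s².
r = 6052 + 234.1 = 6286.1 km = 6.2861×10⁶ m.
Circular speed v_c = √(μ/r) = 7189 m/s.
Escape speed v_esc = √(2μ/r) = √2 × v_c = 10170 m/s.
Δv = v_esc − v_c = 2978 m/s.

Δv ≈ 2980 m/s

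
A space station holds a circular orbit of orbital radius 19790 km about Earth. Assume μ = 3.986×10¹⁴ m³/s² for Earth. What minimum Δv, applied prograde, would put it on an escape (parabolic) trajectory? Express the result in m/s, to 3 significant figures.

r = 19790 km = 1.979×10⁷ m.
Circular speed v_c = √(μ/r) = 4488 m/s.
Escape speed v_esc = √(2μ/r) = √2 × v_c = 6347 m/s.
Δv = v_esc − v_c = 1859 m/s.

Δv ≈ 1860 m/s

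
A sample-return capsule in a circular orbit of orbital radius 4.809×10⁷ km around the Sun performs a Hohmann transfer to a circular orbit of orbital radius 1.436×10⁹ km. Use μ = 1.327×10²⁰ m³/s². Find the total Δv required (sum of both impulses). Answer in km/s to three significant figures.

r₁ = 4.809×10⁷ km = 4.809×10¹⁰ m.
r₂ = 1.436×10⁹ km = 1.436×10¹² m.
Transfer ellipse a_t = (r₁ + r₂)/2 = 7.420×10¹¹ m.
At r₁: circular v_c1 = √(μ/r₁) = 52530 m/s; transfer-perihelion v_p = √[μ(2/r₁ − 1/a_t)] = 73080 m/s.
Δv₁ = v_p − v_c1 = 20550 m/s.
At r₂: circular v_c2 = √(μ/r₂) = 9613 m/s; transfer-aphelion v_a = √[μ(2/r₂ − 1/a_t)] = 2447 m/s.
Δv₂ = v_c2 − v_a = 7166 m/s.
Total Δv = Δv₁ + Δv₂ = 27710 m/s = 27.71 km/s.

Δv_total ≈ 27.7 km/s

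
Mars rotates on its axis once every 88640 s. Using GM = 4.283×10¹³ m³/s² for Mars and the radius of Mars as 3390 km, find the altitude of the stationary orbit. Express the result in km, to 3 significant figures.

h_sync ≈ 17000 km

A synchronous orbit has period T, so by Kepler's third law a = (μT²/4π²)^(1/3).
μT²/4π² = 4.283×10¹³ × (8.864×10⁴)² / 39.48 = 8.524×10²¹ m³.
a = 2.043×10⁷ m = 20428 km.
Altitude h = a − R = 20428 − 3390 = 17038 km.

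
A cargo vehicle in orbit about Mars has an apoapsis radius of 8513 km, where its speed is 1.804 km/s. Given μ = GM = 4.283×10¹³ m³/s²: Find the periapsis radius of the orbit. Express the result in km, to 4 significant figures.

r_a = 8.513×10⁶ m.
Specific energy ε = v²/2 − μ/r = -3.404×10⁶ J/kg, so a = −μ/(2ε) = 6.291×10⁶ m.
The apsides satisfy r_p + r_a = 2a, so the periapsis radius is 2a − r_a = 4.070×10⁶ m = 4069.5 km.

periapsis radius ≈ 4070 km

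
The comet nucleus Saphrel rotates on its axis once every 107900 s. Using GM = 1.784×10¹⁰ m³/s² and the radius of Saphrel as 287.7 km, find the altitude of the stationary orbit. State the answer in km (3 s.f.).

h_sync ≈ 1450 km

A synchronous orbit has period T, so by Kepler's third law a = (μT²/4π²)^(1/3).
μT²/4π² = 1.784×10¹⁰ × (1.079×10⁵)² / 39.48 = 5.261×10¹⁸ m³.
a = 1.739×10⁶ m = 1739.2 km.
Altitude h = a − R = 1739.2 − 287.7 = 1451.5 km.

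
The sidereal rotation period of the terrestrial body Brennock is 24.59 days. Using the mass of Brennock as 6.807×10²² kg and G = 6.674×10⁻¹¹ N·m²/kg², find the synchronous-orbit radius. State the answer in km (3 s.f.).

r_sync ≈ 80400 km

μ = GM = 6.674×10⁻¹¹ × 6.807×10²² = 4.543×10¹² m³/s².
T = 24.59 days = 2.125×10⁶ s.
A synchronous orbit has period T, so by Kepler's third law a = (μT²/4π²)^(1/3).
μT²/4π² = 4.543×10¹² × (2.125×10⁶)² / 39.48 = 5.194×10²³ m³.
a = 8.039×10⁷ m = 80385 km.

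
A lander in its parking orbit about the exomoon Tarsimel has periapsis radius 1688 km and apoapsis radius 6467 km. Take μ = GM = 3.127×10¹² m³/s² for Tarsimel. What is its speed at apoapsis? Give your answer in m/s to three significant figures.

Semi-major axis a = (r_p + r_a)/2 = 4077.5 km = 4.078×10⁶ m.
Vis-viva: v² = μ(2/r − 1/a) = 3.127×10¹² × (3.093×10⁻⁷ − 2.452×10⁻⁷) = 2.002×10⁵ m²/s².
v = 447.4 m/s.

v ≈ 447 m/s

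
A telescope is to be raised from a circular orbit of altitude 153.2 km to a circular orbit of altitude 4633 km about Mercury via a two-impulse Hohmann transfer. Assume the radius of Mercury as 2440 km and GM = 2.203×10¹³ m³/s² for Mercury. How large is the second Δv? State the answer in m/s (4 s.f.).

r₁ = 2440 + 153.2 = 2593.2 km = 2.5932×10⁶ m.
r₂ = 2440 + 4633 = 7073.0 km = 7.0730×10⁶ m.
Transfer ellipse a_t = (r₁ + r₂)/2 = 4.833×10⁶ m.
At r₁: circular v_c1 = √(μ/r₁) = 2915 m/s; transfer-periherm v_p = √[μ(2/r₁ − 1/a_t)] = 3526 m/s.
At r₂: circular v_c2 = √(μ/r₂) = 1765 m/s; transfer-apoherm v_a = √[μ(2/r₂ − 1/a_t)] = 1293 m/s.
Δv₂ = v_c2 − v_a = 472.1 m/s.

Δv ≈ 472.1 m/s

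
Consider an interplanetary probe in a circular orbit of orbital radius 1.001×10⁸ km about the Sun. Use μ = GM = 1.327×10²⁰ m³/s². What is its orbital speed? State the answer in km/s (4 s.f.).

v ≈ 36.41 km/s

r = 1.001×10⁸ km = 1.001×10¹¹ m.
For a circular orbit v = √(μ/r) = √(1.327×10²⁰ / 1.001×10¹¹) = √(1.326×10⁹) = 36410 m/s.
That is 36.41 km/s.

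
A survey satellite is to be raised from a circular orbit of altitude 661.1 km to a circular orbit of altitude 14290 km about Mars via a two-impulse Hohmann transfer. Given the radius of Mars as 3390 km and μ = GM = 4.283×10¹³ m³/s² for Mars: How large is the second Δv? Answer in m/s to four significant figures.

r₁ = 3390 + 661.1 = 4051.1 km = 4.0511×10⁶ m.
r₂ = 3390 + 14290 = 17680 km = 1.7680×10⁷ m.
Transfer ellipse a_t = (r₁ + r₂)/2 = 1.087×10⁷ m.
At r₁: circular v_c1 = √(μ/r₁) = 3252 m/s; transfer-periapsis v_p = √[μ(2/r₁ − 1/a_t)] = 4148 m/s.
At r₂: circular v_c2 = √(μ/r₂) = 1556 m/s; transfer-apoapsis v_a = √[μ(2/r₂ − 1/a_t)] = 950.4 m/s.
Δv₂ = v_c2 − v_a = 606.1 m/s.

Δv ≈ 606.1 m/s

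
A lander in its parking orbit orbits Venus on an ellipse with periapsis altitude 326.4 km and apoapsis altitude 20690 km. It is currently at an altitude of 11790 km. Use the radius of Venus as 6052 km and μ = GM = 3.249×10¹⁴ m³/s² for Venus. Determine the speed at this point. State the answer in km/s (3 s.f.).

v ≈ 4.10 km/s

r_p = 6052 + 326.4 = 6378.4 km = 6.3784×10⁶ m.
r_a = 6052 + 20690 = 26742 km = 2.6742×10⁷ m.
r = 6052 + 11790 = 17842 km = 1.784×10⁷ m.
Semi-major axis a = (r_p + r_a)/2 = 16560 km = 1.656×10⁷ m.
Vis-viva: v² = μ(2/r − 1/a) = 3.249×10¹⁴ × (1.121×10⁻⁷ − 6.039×10⁻⁸) = 1.680×10⁷ m²/s².
v = 4099 m/s = 4.099 km/s.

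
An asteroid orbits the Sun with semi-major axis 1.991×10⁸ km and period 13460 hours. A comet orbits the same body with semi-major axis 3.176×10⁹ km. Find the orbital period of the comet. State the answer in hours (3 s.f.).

Kepler's third law: T² ∝ a³, so T₂ = T₁ (a₂/a₁)^(3/2).
a₂/a₁ = 15.95, (a₂/a₁)^(3/2) = 63.71.
T₂ = 13460 × 63.71 = 8.575×10⁵ hours.

T₂ ≈ 8.58×10⁵ hours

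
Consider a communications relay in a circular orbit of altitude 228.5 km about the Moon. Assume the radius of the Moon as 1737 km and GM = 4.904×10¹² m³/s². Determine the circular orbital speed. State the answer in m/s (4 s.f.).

v ≈ 1580 m/s

r = 1737 + 228.5 = 1965.5 km = 1.9655×10⁶ m.
For a circular orbit v = √(μ/r) = √(4.904×10¹² / 1.966×10⁶) = √(2.495×10⁶) = 1580 m/s.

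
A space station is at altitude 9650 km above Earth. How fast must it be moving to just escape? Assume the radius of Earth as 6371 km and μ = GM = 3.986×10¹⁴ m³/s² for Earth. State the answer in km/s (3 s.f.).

r = 6371 + 9650 = 16021 km = 1.6021×10⁷ m.
Escape speed v_esc = √(2μ/r) = √(2 × 3.986×10¹⁴ / 1.602×10⁷) = √(4.976×10⁷) = 7054 m/s.
= 7.054 km/s.

v_esc ≈ 7.05 km/s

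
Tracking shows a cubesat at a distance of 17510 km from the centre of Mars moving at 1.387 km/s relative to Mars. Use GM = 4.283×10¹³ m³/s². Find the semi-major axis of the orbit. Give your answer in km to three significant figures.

a ≈ 14400 km

r = 1.751×10⁷ m.
Specific orbital energy ε = v²/2 − μ/r = (1387)²/2 − 4.283×10¹³/1.751×10⁷ = -1.484×10⁶ J/kg.
Since ε = −μ/(2a), a = −μ/(2ε) = 1.443×10⁷ m = 14429 km.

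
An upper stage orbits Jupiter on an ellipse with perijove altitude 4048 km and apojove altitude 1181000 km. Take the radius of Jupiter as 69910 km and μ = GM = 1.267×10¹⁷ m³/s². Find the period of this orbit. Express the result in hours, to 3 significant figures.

r_p = 69910 + 4048 = 73958 km = 7.3958×10⁷ m.
r_a = 69910 + 1181000 = 1250900 km = 1.2509×10⁹ m.
Semi-major axis a = (r_p + r_a)/2 = (73958 + 1.2509×10⁶)/2 = 6.6243×10⁵ km = 6.624×10⁸ m.
By Kepler's third law T = 2π√(a³/μ) = 2π × 4.790×10⁴ = 3.010×10⁵ s.
= 83.60 hours.

T ≈ 83.6 hours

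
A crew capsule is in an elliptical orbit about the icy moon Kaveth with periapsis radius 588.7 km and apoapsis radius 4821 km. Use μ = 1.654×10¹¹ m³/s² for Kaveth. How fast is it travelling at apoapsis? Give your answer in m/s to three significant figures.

Semi-major axis a = (r_p + r_a)/2 = 2704.8 km = 2.705×10⁶ m.
Vis-viva: v² = μ(2/r − 1/a) = 1.654×10¹¹ × (4.149×10⁻⁷ − 3.697×10⁻⁷) = 7.467×10³ m²/s².
v = 86.41 m/s.

v ≈ 86.4 m/s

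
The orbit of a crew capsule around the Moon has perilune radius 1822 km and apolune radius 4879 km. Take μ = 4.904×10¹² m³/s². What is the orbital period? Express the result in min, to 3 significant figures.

Semi-major axis a = (r_p + r_a)/2 = (1822.0 + 4879.0)/2 = 3350.5 km = 3.350×10⁶ m.
By Kepler's third law T = 2π√(a³/μ) = 2π × 2.769×10³ = 1.740×10⁴ s.
= 290.0 min.

T ≈ 290 min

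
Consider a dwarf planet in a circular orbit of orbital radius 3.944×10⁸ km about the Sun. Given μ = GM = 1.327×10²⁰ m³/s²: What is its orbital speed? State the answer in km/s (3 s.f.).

r = 3.944×10⁸ km = 3.944×10¹¹ m.
For a circular orbit v = √(μ/r) = √(1.327×10²⁰ / 3.944×10¹¹) = √(3.365×10⁸) = 18340 m/s.
That is 18.34 km/s.

v ≈ 18.3 km/s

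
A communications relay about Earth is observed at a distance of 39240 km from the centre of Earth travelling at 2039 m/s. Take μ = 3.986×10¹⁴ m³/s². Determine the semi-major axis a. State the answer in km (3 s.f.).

r = 3.924×10⁷ m.
Specific orbital energy ε = v²/2 − μ/r = (2039)²/2 − 3.986×10¹⁴/3.924×10⁷ = -8.079×10⁶ J/kg.
Since ε = −μ/(2a), a = −μ/(2ε) = 2.467×10⁷ m = 24668 km.

a ≈ 24700 km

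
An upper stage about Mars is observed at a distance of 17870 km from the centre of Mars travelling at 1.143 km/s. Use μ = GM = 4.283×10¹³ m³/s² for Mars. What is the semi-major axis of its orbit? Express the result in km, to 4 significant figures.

a ≈ 12280 km

r = 1.787×10⁷ m.
Vis-viva rearranged: 1/a = 2/r − v²/μ = 1.119×10⁻⁷ − 3.050×10⁻⁸ = 8.142×10⁻⁸ m⁻¹.
a = 1.228×10⁷ m = 12283 km.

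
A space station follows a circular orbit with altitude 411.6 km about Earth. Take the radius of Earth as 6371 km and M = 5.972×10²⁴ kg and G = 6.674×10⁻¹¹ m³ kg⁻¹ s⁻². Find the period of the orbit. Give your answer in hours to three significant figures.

μ = GM = 6.674×10⁻¹¹ × 5.972×10²⁴ = 3.986×10¹⁴ m³/s².
r = 6371 + 411.6 = 6782.6 km = 6.7826×10⁶ m.
Kepler's third law: T = 2π√(r³/μ) = 2π√((6.783×10⁶)³ / 3.986×10¹⁴).
r³/μ = 7.829×10⁵ s², so T = 2π × 8.848×10² = 5.559×10³ s.
Converting: 5.559×10³ s ÷ 3600 = 1.544 hours.

T ≈ 1.54 hours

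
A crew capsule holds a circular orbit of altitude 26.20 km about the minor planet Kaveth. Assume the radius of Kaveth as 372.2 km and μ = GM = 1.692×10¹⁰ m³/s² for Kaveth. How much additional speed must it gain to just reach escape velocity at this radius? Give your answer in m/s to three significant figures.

Δv ≈ 85.4 m/s

r = 372.2 + 26.20 = 398.40 km = 3.9840×10⁵ m.
Circular speed v_c = √(μ/r) = 206.1 m/s.
Escape speed v_esc = √(2μ/r) = √2 × v_c = 291.4 m/s.
Δv = v_esc − v_c = 85.36 m/s.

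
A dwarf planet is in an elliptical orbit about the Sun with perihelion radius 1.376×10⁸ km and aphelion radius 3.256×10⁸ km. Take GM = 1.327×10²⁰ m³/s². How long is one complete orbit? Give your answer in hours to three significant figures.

Semi-major axis a = (r_p + r_a)/2 = (1.3760×10⁸ + 3.2560×10⁸)/2 = 2.3160×10⁸ km = 2.316×10¹¹ m.
By Kepler's third law T = 2π√(a³/μ) = 2π × 9.675×10⁶ = 6.079×10⁷ s.
= 16890 hours.

T ≈ 16900 hours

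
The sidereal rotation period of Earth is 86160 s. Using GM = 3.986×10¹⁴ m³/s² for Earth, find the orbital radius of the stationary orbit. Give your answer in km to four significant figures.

r_sync ≈ 42160 km

A synchronous orbit has period T, so by Kepler's third law a = (μT²/4π²)^(1/3).
μT²/4π² = 3.986×10¹⁴ × (8.616×10⁴)² / 39.48 = 7.495×10²² m³.
a = 4.216×10⁷ m = 42163 km.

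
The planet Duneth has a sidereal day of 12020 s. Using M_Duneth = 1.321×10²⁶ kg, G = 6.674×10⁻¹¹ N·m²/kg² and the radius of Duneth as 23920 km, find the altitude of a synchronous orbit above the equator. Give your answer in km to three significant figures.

μ = GM = 6.674×10⁻¹¹ × 1.321×10²⁶ = 8.816×10¹⁵ m³/s².
A synchronous orbit has period T, so by Kepler's third law a = (μT²/4π²)^(1/3).
μT²/4π² = 8.816×10¹⁵ × (1.202×10⁴)² / 39.48 = 3.227×10²² m³.
a = 3.184×10⁷ m = 31836 km.
Altitude h = a − R = 31836 − 23920 = 7915.6 km.

h_sync ≈ 7920 km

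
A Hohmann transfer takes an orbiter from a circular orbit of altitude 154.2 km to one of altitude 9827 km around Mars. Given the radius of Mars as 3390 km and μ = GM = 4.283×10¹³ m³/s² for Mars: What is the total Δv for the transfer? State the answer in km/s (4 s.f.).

r₁ = 3390 + 154.2 = 3544.2 km = 3.5442×10⁶ m.
r₂ = 3390 + 9827 = 13217 km = 1.3217×10⁷ m.
Transfer ellipse a_t = (r₁ + r₂)/2 = 8.381×10⁶ m.
At r₁: circular v_c1 = √(μ/r₁) = 3476 m/s; transfer-periapsis v_p = √[μ(2/r₁ − 1/a_t)] = 4366 m/s.
Δv₁ = v_p − v_c1 = 889.3 m/s.
At r₂: circular v_c2 = √(μ/r₂) = 1800 m/s; transfer-apoapsis v_a = √[μ(2/r₂ − 1/a_t)] = 1171 m/s.
Δv₂ = v_c2 − v_a = 629.5 m/s.
Total Δv = Δv₁ + Δv₂ = 1519 m/s = 1.519 km/s.

Δv_total ≈ 1.519 km/s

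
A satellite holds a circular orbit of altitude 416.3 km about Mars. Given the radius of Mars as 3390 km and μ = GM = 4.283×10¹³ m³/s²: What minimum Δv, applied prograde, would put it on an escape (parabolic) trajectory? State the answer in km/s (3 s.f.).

Δv ≈ 1.39 km/s

r = 3390 + 416.3 = 3806.3 km = 3.8063×10⁶ m.
Circular speed v_c = √(μ/r) = 3354 m/s.
Escape speed v_esc = √(2μ/r) = √2 × v_c = 4744 m/s.
Δv = v_esc − v_c = 1389 m/s = 1.389 km/s.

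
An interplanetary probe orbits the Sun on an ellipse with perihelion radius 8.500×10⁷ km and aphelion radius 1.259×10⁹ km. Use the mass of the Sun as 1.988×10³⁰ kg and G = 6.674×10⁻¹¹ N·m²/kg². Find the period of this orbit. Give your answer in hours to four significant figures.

T ≈ 83470 hours

μ = GM = 6.674×10⁻¹¹ × 1.988×10³⁰ = 1.327×10²⁰ m³/s².
Semi-major axis a = (r_p + r_a)/2 = (8.5000×10⁷ + 1.2590×10⁹)/2 = 6.7200×10⁸ km = 6.720×10¹¹ m.
By Kepler's third law T = 2π√(a³/μ) = 2π × 4.782×10⁷ = 3.005×10⁸ s.
= 83470 hours.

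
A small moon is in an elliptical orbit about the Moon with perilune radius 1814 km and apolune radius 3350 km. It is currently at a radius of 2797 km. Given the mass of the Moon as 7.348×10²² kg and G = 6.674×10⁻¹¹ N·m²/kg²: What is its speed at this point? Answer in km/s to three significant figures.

v ≈ 1.27 km/s

μ = GM = 6.674×10⁻¹¹ × 7.348×10²² = 4.904×10¹² m³/s².
Semi-major axis a = (r_p + r_a)/2 = 2582.0 km = 2.582×10⁶ m.
Vis-viva: v² = μ(2/r − 1/a) = 4.904×10¹² × (7.151×10⁻⁷ − 3.873×10⁻⁷) = 1.607×10⁶ m²/s².
v = 1268 m/s = 1.268 km/s.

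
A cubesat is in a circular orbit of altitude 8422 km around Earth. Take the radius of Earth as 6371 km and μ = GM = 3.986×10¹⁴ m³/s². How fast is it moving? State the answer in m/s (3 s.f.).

v ≈ 5190 m/s

r = 6371 + 8422 = 14793 km = 1.4793×10⁷ m.
For a circular orbit v = √(μ/r) = √(3.986×10¹⁴ / 1.479×10⁷) = √(2.695×10⁷) = 5191 m/s.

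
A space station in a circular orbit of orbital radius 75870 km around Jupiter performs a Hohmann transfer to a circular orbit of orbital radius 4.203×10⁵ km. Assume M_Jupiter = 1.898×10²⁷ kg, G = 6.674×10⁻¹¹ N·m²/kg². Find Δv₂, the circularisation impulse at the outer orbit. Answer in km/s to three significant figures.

μ = GM = 6.674×10⁻¹¹ × 1.898×10²⁷ = 1.267×10¹⁷ m³/s².
r₁ = 75870 km = 7.587×10⁷ m.
r₂ = 4.203×10⁵ km = 4.203×10⁸ m.
Transfer ellipse a_t = (r₁ + r₂)/2 = 2.481×10⁸ m.
At r₁: circular v_c1 = √(μ/r₁) = 40860 m/s; transfer-perijove v_p = √[μ(2/r₁ − 1/a_t)] = 53180 m/s.
At r₂: circular v_c2 = √(μ/r₂) = 17360 m/s; transfer-apojove v_a = √[μ(2/r₂ − 1/a_t)] = 9601 m/s.
Δv₂ = v_c2 − v_a = 7760 m/s.
= 7.760 km/s.

Δv ≈ 7.76 km/s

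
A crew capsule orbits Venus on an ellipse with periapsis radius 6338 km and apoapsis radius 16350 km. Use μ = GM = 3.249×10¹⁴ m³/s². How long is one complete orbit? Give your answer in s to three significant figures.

Semi-major axis a = (r_p + r_a)/2 = (6338.0 + 16350)/2 = 11344 km = 1.134×10⁷ m.
By Kepler's third law T = 2π√(a³/μ) = 2π × 2.120×10³ = 1.332×10⁴ s.

T ≈ 13300 s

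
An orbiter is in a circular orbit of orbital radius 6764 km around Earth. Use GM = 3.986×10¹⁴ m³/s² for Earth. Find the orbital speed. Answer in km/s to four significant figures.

v ≈ 7.677 km/s

r = 6764 km = 6.764×10⁶ m.
For a circular orbit v = √(μ/r) = √(3.986×10¹⁴ / 6.764×10⁶) = √(5.893×10⁷) = 7677 m/s.
That is 7.677 km/s.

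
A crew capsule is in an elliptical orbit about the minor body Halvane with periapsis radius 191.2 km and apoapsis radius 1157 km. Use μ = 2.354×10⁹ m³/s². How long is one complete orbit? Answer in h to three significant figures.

Semi-major axis a = (r_p + r_a)/2 = (191.20 + 1157.0)/2 = 674.10 km = 6.741×10⁵ m.
By Kepler's third law T = 2π√(a³/μ) = 2π × 1.141×10⁴ = 7.167×10⁴ s.
= 19.91 h.

T ≈ 19.9 h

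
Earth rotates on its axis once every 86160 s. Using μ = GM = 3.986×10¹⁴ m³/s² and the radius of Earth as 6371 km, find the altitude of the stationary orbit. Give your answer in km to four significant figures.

h_sync ≈ 35790 km

A synchronous orbit has period T, so by Kepler's third law a = (μT²/4π²)^(1/3).
μT²/4π² = 3.986×10¹⁴ × (8.616×10⁴)² / 39.48 = 7.495×10²² m³.
a = 4.216×10⁷ m = 42163 km.
Altitude h = a − R = 42163 − 6371 = 35792 km.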